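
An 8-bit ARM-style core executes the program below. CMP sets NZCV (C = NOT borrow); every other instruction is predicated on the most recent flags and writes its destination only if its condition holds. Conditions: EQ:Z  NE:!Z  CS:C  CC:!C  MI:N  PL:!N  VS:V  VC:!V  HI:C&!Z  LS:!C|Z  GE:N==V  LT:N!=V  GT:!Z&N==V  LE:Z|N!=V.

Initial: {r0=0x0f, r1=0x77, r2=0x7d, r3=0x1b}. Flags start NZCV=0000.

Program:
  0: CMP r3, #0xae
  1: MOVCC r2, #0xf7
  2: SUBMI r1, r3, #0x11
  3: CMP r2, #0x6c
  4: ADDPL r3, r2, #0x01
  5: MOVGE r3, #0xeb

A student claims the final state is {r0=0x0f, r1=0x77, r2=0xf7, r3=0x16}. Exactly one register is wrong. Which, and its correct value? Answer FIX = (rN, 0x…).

FIX = (r3, 0x1b)

[0] flags=0000 → (cmp)
[1] flags=0000 CC?T → r2=0xf7
[2] flags=0000 MI?F → skip
[3] flags=1010 → (cmp)
[4] flags=1010 PL?F → skip
[5] flags=1010 GE?F → skip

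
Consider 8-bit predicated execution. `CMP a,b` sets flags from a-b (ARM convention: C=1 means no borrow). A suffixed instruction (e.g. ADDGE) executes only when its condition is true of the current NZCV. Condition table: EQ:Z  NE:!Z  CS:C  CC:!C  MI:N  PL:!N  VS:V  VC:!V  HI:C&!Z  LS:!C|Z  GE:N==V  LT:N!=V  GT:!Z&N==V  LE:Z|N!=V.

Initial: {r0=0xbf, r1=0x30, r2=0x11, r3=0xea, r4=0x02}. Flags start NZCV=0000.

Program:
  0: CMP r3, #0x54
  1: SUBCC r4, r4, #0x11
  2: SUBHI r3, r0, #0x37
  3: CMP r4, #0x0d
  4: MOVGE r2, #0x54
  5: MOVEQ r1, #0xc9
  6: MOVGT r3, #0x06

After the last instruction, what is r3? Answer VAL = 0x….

[0] flags=1010 → (cmp)
[1] flags=1010 CC?F → skip
[2] flags=1010 HI?T → r3=0x88
[3] flags=1000 → (cmp)
[4] flags=1000 GE?F → skip
[5] flags=1000 EQ?F → skip
[6] flags=1000 GT?F → skip

VAL = 0x88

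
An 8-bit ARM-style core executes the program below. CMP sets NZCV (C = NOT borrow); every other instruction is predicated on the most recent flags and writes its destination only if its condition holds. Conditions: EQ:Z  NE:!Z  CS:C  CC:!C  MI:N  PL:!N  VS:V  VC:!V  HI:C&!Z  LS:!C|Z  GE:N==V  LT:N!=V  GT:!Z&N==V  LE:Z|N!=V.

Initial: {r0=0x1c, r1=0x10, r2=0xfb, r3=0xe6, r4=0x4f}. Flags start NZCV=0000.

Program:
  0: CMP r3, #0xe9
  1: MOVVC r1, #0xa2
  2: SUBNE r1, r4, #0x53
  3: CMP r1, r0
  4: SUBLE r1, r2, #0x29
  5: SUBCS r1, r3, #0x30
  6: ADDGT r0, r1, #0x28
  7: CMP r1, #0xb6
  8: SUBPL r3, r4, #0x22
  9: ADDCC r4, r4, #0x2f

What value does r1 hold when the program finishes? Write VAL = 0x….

[0] flags=1000 → (cmp)
[1] flags=1000 VC?T → r1=0xa2
[2] flags=1000 NE?T → r1=0xfc
[3] flags=1010 → (cmp)
[4] flags=1010 LE?T → r1=0xd2
[5] flags=1010 CS?T → r1=0xb6
[6] flags=1010 GT?F → skip
[7] flags=0110 → (cmp)
[8] flags=0110 PL?T → r3=0x2d
[9] flags=0110 CC?F → skip

VAL = 0xb6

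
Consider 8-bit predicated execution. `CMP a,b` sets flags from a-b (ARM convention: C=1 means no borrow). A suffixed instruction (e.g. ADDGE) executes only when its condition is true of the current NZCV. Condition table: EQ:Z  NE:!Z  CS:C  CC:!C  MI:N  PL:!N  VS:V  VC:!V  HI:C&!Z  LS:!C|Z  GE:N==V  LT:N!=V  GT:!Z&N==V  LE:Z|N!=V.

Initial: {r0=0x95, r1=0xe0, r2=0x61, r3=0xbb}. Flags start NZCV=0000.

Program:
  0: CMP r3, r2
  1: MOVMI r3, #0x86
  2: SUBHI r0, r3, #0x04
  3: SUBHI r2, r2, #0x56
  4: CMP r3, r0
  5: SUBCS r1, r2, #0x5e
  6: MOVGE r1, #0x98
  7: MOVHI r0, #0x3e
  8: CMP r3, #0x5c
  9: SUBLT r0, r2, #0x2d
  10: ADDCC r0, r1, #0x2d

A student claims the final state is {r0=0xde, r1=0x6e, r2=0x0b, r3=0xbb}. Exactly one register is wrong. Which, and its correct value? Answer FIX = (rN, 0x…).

FIX = (r1, 0x98)

[0] flags=0011 → (cmp)
[1] flags=0011 MI?F → skip
[2] flags=0011 HI?T → r0=0xb7
[3] flags=0011 HI?T → r2=0x0b
[4] flags=0010 → (cmp)
[5] flags=0010 CS?T → r1=0xad
[6] flags=0010 GE?T → r1=0x98
[7] flags=0010 HI?T → r0=0x3e
[8] flags=0011 → (cmp)
[9] flags=0011 LT?T → r0=0xde
[10] flags=0011 CC?F → skip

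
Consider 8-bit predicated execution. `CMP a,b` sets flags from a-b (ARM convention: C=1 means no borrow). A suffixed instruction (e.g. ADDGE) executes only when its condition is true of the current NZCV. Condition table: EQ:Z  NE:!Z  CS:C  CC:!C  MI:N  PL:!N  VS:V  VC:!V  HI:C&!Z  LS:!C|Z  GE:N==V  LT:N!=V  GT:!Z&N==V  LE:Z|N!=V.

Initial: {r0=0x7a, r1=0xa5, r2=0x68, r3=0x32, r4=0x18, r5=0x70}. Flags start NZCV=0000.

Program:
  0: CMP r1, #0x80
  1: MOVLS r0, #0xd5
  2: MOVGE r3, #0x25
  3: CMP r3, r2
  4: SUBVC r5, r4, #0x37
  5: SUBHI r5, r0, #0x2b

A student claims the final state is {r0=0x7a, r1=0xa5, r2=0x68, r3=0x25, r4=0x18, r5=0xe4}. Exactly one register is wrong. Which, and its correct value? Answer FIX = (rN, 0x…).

[0] flags=0010 → (cmp)
[1] flags=0010 LS?F → skip
[2] flags=0010 GE?T → r3=0x25
[3] flags=1000 → (cmp)
[4] flags=1000 VC?T → r5=0xe1
[5] flags=1000 HI?F → skip

FIX = (r5, 0xe1)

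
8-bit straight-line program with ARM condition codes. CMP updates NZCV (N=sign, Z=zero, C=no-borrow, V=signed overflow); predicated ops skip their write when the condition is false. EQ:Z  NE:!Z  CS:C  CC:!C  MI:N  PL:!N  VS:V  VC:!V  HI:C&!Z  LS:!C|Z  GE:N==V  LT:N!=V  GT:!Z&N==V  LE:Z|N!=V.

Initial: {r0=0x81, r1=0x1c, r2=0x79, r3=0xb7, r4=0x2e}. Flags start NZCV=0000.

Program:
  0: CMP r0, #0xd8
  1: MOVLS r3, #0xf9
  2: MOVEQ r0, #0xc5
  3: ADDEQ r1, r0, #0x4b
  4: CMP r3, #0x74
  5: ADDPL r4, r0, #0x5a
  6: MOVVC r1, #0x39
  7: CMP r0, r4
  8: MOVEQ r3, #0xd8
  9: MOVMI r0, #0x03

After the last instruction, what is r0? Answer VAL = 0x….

0: ✓ CMP  NZCV=1000
1: ✓ MOVLS  r3←0xf9
2: · MOVEQ
3: · ADDEQ
4: ✓ CMP  NZCV=1010
5: · ADDPL
6: ✓ MOVVC  r1←0x39
7: ✓ CMP  NZCV=0011
8: · MOVEQ
9: · MOVMI

VAL = 0x81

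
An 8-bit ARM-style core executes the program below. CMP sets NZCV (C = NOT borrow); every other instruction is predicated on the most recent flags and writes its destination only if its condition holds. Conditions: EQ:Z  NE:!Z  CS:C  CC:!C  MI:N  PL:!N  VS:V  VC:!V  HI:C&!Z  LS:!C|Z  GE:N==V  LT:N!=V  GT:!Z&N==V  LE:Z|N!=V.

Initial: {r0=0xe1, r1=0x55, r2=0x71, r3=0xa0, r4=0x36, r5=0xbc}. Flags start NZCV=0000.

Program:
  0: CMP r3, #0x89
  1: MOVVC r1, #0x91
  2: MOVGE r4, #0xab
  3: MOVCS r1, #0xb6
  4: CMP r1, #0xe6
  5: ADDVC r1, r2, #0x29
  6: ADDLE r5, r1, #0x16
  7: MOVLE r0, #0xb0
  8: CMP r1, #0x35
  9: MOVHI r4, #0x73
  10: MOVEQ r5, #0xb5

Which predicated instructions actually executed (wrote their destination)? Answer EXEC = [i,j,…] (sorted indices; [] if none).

EXEC = [1,2,3,5,6,7,9]

[0] flags=0010 → (cmp)
[1] flags=0010 VC?T → r1=0x91
[2] flags=0010 GE?T → r4=0xab
[3] flags=0010 CS?T → r1=0xb6
[4] flags=1000 → (cmp)
[5] flags=1000 VC?T → r1=0x9a
[6] flags=1000 LE?T → r5=0xb0
[7] flags=1000 LE?T → r0=0xb0
[8] flags=0011 → (cmp)
[9] flags=0011 HI?T → r4=0x73
[10] flags=0011 EQ?F → skip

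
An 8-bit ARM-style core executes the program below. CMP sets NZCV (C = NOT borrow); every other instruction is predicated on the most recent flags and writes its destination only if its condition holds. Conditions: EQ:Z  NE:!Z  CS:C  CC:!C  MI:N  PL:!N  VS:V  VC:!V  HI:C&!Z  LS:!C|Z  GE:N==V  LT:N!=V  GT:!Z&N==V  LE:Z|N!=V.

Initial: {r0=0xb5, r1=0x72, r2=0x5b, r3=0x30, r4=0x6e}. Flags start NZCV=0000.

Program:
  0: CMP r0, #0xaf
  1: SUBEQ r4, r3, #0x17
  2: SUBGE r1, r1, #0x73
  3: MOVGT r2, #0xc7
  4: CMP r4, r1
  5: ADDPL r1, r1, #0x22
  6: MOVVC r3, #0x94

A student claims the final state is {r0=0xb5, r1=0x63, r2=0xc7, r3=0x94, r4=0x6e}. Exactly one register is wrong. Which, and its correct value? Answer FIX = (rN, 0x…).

FIX = (r1, 0x21)

0: ✓ CMP  NZCV=0010
1: · SUBEQ
2: ✓ SUBGE  r1←0xff
3: ✓ MOVGT  r2←0xc7
4: ✓ CMP  NZCV=0000
5: ✓ ADDPL  r1←0x21
6: ✓ MOVVC  r3←0x94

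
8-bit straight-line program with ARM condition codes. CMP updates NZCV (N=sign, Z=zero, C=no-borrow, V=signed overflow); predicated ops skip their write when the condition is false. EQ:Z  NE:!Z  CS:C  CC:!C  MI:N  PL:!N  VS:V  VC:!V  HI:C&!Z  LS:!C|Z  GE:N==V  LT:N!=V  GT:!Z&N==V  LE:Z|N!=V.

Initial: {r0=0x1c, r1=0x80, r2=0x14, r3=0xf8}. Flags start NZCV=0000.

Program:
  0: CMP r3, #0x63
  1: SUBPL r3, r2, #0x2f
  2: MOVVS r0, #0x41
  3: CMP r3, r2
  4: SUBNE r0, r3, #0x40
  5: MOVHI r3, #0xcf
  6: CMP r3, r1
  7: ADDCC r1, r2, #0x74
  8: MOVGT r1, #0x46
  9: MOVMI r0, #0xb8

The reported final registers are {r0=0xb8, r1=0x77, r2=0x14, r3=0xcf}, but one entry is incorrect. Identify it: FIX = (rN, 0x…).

0: ✓ CMP  NZCV=1010
1: · SUBPL
2: · MOVVS
3: ✓ CMP  NZCV=1010
4: ✓ SUBNE  r0←0xb8
5: ✓ MOVHI  r3←0xcf
6: ✓ CMP  NZCV=0010
7: · ADDCC
8: ✓ MOVGT  r1←0x46
9: · MOVMI

FIX = (r1, 0x46)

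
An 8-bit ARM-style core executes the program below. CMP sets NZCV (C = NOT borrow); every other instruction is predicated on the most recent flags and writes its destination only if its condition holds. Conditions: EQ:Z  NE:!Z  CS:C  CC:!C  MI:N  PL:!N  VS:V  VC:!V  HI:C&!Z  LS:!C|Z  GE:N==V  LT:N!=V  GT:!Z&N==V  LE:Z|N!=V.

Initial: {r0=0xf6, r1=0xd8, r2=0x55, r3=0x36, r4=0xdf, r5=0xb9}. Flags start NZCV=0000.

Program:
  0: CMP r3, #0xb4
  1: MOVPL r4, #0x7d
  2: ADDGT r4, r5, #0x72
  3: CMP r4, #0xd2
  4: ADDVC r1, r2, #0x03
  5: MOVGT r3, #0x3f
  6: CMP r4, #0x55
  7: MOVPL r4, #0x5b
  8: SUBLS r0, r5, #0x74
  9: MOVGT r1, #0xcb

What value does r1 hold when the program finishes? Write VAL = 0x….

VAL = 0x58

[0] flags=1001 → (cmp)
[1] flags=1001 PL?F → skip
[2] flags=1001 GT?T → r4=0x2b
[3] flags=0000 → (cmp)
[4] flags=0000 VC?T → r1=0x58
[5] flags=0000 GT?T → r3=0x3f
[6] flags=1000 → (cmp)
[7] flags=1000 PL?F → skip
[8] flags=1000 LS?T → r0=0x45
[9] flags=1000 GT?F → skip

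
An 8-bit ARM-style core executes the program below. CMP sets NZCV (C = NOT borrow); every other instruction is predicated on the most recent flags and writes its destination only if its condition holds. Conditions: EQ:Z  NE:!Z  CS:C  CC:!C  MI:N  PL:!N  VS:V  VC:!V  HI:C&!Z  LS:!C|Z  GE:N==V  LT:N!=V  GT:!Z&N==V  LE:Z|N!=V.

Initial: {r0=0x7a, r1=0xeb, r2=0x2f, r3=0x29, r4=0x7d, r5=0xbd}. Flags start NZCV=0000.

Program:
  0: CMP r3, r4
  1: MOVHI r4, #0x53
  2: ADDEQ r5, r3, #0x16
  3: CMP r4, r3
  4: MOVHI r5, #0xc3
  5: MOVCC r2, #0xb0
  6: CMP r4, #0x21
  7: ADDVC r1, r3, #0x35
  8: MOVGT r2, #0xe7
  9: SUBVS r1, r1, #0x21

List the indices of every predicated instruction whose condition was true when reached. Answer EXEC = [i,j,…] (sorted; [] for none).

EXEC = [4,7,8]

0: ✓ CMP  NZCV=1000
1: · MOVHI
2: · ADDEQ
3: ✓ CMP  NZCV=0010
4: ✓ MOVHI  r5←0xc3
5: · MOVCC
6: ✓ CMP  NZCV=0010
7: ✓ ADDVC  r1←0x5e
8: ✓ MOVGT  r2←0xe7
9: · SUBVS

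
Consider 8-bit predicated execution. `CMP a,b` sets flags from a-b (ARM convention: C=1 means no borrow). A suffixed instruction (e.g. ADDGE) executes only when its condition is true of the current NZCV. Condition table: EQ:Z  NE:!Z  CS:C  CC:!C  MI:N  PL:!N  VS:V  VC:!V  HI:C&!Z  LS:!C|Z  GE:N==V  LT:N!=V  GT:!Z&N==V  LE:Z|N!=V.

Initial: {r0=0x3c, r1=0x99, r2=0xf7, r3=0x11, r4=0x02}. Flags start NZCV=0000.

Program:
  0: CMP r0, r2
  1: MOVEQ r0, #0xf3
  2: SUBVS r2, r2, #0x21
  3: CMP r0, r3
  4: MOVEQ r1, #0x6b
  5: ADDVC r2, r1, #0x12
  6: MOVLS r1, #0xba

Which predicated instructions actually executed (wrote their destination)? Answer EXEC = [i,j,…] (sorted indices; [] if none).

EXEC = [5]

[0] flags=0000 → (cmp)
[1] flags=0000 EQ?F → skip
[2] flags=0000 VS?F → skip
[3] flags=0010 → (cmp)
[4] flags=0010 EQ?F → skip
[5] flags=0010 VC?T → r2=0xab
[6] flags=0010 LS?F → skip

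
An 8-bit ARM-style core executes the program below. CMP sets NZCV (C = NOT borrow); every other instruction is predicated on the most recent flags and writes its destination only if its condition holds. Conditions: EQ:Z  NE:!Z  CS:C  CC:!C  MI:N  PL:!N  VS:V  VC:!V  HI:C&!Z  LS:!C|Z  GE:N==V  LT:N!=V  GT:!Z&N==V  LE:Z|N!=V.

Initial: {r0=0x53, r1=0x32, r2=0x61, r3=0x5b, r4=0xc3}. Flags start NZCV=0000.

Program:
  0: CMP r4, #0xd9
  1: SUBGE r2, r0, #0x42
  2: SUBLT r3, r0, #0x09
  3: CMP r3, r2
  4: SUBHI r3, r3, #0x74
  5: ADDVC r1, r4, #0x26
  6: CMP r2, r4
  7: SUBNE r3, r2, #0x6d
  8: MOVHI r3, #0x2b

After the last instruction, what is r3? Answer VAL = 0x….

VAL = 0xf4

0: ✓ CMP  NZCV=1000
1: · SUBGE
2: ✓ SUBLT  r3←0x4a
3: ✓ CMP  NZCV=1000
4: · SUBHI
5: ✓ ADDVC  r1←0xe9
6: ✓ CMP  NZCV=1001
7: ✓ SUBNE  r3←0xf4
8: · MOVHI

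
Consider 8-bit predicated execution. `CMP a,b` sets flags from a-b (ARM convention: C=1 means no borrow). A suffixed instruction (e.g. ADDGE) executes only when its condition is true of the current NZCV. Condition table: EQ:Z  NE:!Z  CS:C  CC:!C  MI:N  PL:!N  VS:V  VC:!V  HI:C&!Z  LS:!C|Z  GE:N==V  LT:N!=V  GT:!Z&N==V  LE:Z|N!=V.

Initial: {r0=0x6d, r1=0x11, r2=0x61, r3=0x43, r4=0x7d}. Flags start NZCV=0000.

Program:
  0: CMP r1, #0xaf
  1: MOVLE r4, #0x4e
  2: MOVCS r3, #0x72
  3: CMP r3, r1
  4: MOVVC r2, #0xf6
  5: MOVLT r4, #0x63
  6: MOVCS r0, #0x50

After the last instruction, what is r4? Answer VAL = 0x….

[0] flags=0000 → (cmp)
[1] flags=0000 LE?F → skip
[2] flags=0000 CS?F → skip
[3] flags=0010 → (cmp)
[4] flags=0010 VC?T → r2=0xf6
[5] flags=0010 LT?F → skip
[6] flags=0010 CS?T → r0=0x50

VAL = 0x7d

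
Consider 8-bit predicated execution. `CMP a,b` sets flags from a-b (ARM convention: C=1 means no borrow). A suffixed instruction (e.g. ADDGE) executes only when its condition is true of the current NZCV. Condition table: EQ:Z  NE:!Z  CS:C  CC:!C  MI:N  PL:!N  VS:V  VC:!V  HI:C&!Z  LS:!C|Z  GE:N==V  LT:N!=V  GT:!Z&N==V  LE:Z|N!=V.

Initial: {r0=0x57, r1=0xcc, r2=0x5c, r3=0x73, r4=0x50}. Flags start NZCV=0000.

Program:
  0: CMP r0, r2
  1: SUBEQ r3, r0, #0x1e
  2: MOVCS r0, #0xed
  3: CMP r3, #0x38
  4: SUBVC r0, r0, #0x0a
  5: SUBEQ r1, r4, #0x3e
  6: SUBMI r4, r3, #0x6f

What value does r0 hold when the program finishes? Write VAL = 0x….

[0] flags=1000 → (cmp)
[1] flags=1000 EQ?F → skip
[2] flags=1000 CS?F → skip
[3] flags=0010 → (cmp)
[4] flags=0010 VC?T → r0=0x4d
[5] flags=0010 EQ?F → skip
[6] flags=0010 MI?F → skip

VAL = 0x4d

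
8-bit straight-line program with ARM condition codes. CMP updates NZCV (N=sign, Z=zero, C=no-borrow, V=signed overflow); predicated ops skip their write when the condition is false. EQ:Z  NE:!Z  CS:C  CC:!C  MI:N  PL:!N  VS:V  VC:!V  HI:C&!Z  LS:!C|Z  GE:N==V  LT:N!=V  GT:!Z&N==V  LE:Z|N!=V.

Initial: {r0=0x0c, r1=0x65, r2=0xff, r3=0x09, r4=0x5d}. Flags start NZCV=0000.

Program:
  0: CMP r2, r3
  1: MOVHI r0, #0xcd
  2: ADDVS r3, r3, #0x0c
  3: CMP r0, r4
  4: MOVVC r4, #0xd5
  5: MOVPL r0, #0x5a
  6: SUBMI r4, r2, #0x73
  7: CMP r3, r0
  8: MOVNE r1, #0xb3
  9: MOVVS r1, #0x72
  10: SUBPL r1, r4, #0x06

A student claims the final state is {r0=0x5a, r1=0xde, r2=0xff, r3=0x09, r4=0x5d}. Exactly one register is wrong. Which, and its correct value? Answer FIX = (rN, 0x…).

0: ✓ CMP  NZCV=1010
1: ✓ MOVHI  r0←0xcd
2: · ADDVS
3: ✓ CMP  NZCV=0011
4: · MOVVC
5: ✓ MOVPL  r0←0x5a
6: · SUBMI
7: ✓ CMP  NZCV=1000
8: ✓ MOVNE  r1←0xb3
9: · MOVVS
10: · SUBPL

FIX = (r1, 0xb3)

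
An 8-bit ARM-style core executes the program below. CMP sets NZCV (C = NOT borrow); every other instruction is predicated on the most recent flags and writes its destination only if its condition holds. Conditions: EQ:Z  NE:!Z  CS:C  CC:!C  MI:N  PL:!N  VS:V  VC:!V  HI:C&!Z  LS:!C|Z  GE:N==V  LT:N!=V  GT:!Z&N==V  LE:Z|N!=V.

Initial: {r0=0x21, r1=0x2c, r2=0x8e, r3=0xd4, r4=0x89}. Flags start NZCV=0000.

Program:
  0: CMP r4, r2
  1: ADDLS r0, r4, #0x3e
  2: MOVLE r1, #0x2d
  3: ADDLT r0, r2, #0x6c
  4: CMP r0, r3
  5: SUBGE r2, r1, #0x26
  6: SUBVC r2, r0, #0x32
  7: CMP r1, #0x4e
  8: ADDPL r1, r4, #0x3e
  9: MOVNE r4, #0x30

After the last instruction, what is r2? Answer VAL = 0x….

[0] flags=1000 → (cmp)
[1] flags=1000 LS?T → r0=0xc7
[2] flags=1000 LE?T → r1=0x2d
[3] flags=1000 LT?T → r0=0xfa
[4] flags=0010 → (cmp)
[5] flags=0010 GE?T → r2=0x07
[6] flags=0010 VC?T → r2=0xc8
[7] flags=1000 → (cmp)
[8] flags=1000 PL?F → skip
[9] flags=1000 NE?T → r4=0x30

VAL = 0xc8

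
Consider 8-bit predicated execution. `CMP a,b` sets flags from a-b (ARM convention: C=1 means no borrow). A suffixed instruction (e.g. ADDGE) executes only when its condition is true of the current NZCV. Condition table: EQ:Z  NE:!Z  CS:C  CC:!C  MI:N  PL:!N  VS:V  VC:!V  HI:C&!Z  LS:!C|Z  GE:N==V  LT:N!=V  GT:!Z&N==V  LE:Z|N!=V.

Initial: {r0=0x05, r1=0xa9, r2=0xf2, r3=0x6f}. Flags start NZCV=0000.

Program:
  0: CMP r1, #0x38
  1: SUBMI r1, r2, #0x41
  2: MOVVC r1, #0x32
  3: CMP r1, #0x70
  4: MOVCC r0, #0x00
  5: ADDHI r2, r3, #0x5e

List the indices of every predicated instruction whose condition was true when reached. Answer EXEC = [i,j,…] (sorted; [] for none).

[0] flags=0011 → (cmp)
[1] flags=0011 MI?F → skip
[2] flags=0011 VC?F → skip
[3] flags=0011 → (cmp)
[4] flags=0011 CC?F → skip
[5] flags=0011 HI?T → r2=0xcd

EXEC = [5]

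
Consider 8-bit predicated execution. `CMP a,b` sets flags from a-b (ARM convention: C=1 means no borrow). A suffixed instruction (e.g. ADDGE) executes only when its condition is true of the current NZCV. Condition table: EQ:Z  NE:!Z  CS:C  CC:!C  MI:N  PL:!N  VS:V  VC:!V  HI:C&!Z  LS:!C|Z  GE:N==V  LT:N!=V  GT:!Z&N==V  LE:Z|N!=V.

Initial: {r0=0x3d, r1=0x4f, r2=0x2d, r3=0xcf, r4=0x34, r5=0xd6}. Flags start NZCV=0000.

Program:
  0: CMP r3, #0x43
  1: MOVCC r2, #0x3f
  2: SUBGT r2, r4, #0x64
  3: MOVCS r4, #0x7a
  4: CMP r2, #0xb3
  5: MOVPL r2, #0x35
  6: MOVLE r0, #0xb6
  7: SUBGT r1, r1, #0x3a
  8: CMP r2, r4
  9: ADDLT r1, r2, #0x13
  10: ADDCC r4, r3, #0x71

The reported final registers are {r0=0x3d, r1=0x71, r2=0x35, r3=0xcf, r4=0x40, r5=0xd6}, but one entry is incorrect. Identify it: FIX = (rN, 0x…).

0: ✓ CMP  NZCV=1010
1: · MOVCC
2: · SUBGT
3: ✓ MOVCS  r4←0x7a
4: ✓ CMP  NZCV=0000
5: ✓ MOVPL  r2←0x35
6: · MOVLE
7: ✓ SUBGT  r1←0x15
8: ✓ CMP  NZCV=1000
9: ✓ ADDLT  r1←0x48
10: ✓ ADDCC  r4←0x40

FIX = (r1, 0x48)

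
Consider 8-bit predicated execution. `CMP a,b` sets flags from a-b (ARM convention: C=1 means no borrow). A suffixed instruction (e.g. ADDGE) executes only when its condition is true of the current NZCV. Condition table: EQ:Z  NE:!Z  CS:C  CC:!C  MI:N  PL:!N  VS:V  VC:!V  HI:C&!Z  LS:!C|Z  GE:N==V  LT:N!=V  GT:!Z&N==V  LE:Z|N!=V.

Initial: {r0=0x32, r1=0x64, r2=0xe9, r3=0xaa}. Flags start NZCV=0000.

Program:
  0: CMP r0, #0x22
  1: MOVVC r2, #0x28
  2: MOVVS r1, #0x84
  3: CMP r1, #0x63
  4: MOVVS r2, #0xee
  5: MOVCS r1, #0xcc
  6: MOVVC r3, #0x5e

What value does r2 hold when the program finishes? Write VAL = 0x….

[0] flags=0010 → (cmp)
[1] flags=0010 VC?T → r2=0x28
[2] flags=0010 VS?F → skip
[3] flags=0010 → (cmp)
[4] flags=0010 VS?F → skip
[5] flags=0010 CS?T → r1=0xcc
[6] flags=0010 VC?T → r3=0x5e

VAL = 0x28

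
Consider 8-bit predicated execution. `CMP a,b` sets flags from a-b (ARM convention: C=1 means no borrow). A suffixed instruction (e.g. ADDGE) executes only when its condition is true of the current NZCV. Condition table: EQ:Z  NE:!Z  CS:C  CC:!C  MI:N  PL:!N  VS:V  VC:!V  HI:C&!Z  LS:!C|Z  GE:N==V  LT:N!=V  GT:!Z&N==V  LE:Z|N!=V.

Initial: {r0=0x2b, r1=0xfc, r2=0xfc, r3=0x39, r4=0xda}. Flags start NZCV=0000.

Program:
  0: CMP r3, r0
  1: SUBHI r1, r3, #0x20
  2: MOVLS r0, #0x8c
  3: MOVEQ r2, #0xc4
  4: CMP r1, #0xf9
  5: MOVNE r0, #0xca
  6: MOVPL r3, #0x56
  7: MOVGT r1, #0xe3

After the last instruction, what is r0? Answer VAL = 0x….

VAL = 0xca

0: ✓ CMP  NZCV=0010
1: ✓ SUBHI  r1←0x19
2: · MOVLS
3: · MOVEQ
4: ✓ CMP  NZCV=0000
5: ✓ MOVNE  r0←0xca
6: ✓ MOVPL  r3←0x56
7: ✓ MOVGT  r1←0xe3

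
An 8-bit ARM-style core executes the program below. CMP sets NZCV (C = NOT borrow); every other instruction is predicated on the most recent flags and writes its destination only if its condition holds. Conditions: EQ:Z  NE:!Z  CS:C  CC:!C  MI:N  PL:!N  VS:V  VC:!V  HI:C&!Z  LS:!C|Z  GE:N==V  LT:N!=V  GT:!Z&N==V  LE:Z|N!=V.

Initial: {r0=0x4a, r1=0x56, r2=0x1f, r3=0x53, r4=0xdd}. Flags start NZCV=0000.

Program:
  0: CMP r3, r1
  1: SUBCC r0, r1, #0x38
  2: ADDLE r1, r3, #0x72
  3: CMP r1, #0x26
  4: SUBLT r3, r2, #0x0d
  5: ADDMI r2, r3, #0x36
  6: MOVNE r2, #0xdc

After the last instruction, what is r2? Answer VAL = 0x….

[0] flags=1000 → (cmp)
[1] flags=1000 CC?T → r0=0x1e
[2] flags=1000 LE?T → r1=0xc5
[3] flags=1010 → (cmp)
[4] flags=1010 LT?T → r3=0x12
[5] flags=1010 MI?T → r2=0x48
[6] flags=1010 NE?T → r2=0xdc

VAL = 0xdc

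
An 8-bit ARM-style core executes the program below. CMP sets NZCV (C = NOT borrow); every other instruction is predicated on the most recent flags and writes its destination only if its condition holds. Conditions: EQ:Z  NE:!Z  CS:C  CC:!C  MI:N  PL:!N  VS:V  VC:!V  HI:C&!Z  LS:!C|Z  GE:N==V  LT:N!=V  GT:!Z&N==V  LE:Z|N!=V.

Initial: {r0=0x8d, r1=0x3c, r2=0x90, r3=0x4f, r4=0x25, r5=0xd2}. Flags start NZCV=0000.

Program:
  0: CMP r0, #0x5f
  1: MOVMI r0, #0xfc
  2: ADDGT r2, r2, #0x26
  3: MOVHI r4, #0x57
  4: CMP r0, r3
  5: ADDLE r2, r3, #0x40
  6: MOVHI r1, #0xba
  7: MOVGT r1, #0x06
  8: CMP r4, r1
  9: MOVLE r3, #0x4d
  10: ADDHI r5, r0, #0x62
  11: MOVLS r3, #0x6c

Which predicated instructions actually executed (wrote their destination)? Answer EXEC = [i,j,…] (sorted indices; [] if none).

EXEC = [3,5,6,11]

0: ✓ CMP  NZCV=0011
1: · MOVMI
2: · ADDGT
3: ✓ MOVHI  r4←0x57
4: ✓ CMP  NZCV=0011
5: ✓ ADDLE  r2←0x8f
6: ✓ MOVHI  r1←0xba
7: · MOVGT
8: ✓ CMP  NZCV=1001
9: · MOVLE
10: · ADDHI
11: ✓ MOVLS  r3←0x6c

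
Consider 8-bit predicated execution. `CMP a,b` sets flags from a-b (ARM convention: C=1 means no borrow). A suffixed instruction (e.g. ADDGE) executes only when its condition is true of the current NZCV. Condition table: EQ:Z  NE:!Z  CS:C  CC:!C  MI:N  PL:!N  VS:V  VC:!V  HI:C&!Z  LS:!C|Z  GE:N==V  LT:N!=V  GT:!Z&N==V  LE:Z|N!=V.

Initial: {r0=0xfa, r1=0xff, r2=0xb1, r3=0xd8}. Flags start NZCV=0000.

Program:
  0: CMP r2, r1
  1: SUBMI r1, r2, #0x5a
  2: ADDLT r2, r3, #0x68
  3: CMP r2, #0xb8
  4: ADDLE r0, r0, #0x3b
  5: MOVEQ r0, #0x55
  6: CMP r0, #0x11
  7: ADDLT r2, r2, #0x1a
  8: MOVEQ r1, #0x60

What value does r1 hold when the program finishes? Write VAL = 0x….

[0] flags=1000 → (cmp)
[1] flags=1000 MI?T → r1=0x57
[2] flags=1000 LT?T → r2=0x40
[3] flags=1001 → (cmp)
[4] flags=1001 LE?F → skip
[5] flags=1001 EQ?F → skip
[6] flags=1010 → (cmp)
[7] flags=1010 LT?T → r2=0x5a
[8] flags=1010 EQ?F → skip

VAL = 0x57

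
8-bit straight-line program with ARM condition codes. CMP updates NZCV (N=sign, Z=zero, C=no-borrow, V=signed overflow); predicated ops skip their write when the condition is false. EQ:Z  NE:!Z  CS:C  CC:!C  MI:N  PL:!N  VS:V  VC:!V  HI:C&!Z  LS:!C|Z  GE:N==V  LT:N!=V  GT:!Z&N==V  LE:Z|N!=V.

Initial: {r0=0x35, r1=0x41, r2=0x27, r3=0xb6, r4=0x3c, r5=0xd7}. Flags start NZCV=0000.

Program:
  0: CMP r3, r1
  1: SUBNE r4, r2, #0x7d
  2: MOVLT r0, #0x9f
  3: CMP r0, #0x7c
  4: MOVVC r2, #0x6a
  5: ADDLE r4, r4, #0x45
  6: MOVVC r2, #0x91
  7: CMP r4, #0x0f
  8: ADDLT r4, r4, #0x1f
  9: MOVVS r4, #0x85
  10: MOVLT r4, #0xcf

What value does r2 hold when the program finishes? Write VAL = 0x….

VAL = 0x27

[0] flags=0011 → (cmp)
[1] flags=0011 NE?T → r4=0xaa
[2] flags=0011 LT?T → r0=0x9f
[3] flags=0011 → (cmp)
[4] flags=0011 VC?F → skip
[5] flags=0011 LE?T → r4=0xef
[6] flags=0011 VC?F → skip
[7] flags=1010 → (cmp)
[8] flags=1010 LT?T → r4=0x0e
[9] flags=1010 VS?F → skip
[10] flags=1010 LT?T → r4=0xcf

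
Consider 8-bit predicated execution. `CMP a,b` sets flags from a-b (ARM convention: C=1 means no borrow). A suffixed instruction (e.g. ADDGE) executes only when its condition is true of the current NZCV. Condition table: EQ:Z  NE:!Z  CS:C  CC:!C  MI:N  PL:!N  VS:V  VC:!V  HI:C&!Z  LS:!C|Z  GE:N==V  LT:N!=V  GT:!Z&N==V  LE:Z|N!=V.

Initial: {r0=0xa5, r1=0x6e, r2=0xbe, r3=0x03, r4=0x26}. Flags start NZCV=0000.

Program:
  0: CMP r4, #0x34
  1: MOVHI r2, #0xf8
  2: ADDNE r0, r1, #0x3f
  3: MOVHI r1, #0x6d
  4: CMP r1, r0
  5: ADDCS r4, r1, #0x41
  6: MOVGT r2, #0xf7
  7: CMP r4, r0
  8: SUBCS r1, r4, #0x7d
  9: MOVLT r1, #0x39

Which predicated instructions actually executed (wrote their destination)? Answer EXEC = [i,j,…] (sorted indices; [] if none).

EXEC = [2,6]

0: ✓ CMP  NZCV=1000
1: · MOVHI
2: ✓ ADDNE  r0←0xad
3: · MOVHI
4: ✓ CMP  NZCV=1001
5: · ADDCS
6: ✓ MOVGT  r2←0xf7
7: ✓ CMP  NZCV=0000
8: · SUBCS
9: · MOVLT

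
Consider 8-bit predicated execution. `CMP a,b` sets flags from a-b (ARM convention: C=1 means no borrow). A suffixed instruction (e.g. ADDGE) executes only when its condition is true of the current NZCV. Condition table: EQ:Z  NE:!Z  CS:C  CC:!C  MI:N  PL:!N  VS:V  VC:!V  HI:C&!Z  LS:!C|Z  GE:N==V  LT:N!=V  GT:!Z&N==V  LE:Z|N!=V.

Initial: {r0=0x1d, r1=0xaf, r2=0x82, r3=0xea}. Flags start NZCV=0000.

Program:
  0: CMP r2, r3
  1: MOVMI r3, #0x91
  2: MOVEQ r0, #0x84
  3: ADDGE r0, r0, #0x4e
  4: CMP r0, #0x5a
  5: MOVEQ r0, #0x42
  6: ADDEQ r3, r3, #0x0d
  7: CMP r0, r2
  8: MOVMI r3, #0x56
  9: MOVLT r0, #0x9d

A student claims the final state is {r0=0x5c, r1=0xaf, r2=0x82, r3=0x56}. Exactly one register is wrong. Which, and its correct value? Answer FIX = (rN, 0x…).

FIX = (r0, 0x1d)

[0] flags=1000 → (cmp)
[1] flags=1000 MI?T → r3=0x91
[2] flags=1000 EQ?F → skip
[3] flags=1000 GE?F → skip
[4] flags=1000 → (cmp)
[5] flags=1000 EQ?F → skip
[6] flags=1000 EQ?F → skip
[7] flags=1001 → (cmp)
[8] flags=1001 MI?T → r3=0x56
[9] flags=1001 LT?F → skip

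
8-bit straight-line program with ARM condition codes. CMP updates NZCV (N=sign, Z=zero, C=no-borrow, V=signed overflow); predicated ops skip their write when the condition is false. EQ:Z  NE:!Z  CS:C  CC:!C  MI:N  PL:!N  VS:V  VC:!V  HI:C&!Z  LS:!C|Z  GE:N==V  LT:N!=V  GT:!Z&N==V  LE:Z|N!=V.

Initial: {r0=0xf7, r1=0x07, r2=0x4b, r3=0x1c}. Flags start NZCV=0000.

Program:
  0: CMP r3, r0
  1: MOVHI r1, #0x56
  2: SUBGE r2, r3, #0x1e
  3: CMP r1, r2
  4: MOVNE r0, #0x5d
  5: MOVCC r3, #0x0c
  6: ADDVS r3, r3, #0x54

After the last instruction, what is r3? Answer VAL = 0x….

VAL = 0x0c

0: ✓ CMP  NZCV=0000
1: · MOVHI
2: ✓ SUBGE  r2←0xfe
3: ✓ CMP  NZCV=0000
4: ✓ MOVNE  r0←0x5d
5: ✓ MOVCC  r3←0x0c
6: · ADDVS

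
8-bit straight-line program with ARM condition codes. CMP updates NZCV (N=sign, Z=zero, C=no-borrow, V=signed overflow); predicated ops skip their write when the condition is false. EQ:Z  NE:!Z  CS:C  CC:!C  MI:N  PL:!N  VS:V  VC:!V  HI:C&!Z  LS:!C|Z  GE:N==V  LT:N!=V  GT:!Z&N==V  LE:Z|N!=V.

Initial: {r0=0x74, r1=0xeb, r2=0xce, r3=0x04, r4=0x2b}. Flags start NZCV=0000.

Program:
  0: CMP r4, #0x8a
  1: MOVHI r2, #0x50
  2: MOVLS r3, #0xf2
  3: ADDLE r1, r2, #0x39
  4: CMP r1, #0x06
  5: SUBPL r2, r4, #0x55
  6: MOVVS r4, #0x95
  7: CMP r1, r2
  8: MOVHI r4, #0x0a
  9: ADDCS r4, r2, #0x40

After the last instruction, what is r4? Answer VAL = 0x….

0: ✓ CMP  NZCV=1001
1: · MOVHI
2: ✓ MOVLS  r3←0xf2
3: · ADDLE
4: ✓ CMP  NZCV=1010
5: · SUBPL
6: · MOVVS
7: ✓ CMP  NZCV=0010
8: ✓ MOVHI  r4←0x0a
9: ✓ ADDCS  r4←0x0e

VAL = 0x0e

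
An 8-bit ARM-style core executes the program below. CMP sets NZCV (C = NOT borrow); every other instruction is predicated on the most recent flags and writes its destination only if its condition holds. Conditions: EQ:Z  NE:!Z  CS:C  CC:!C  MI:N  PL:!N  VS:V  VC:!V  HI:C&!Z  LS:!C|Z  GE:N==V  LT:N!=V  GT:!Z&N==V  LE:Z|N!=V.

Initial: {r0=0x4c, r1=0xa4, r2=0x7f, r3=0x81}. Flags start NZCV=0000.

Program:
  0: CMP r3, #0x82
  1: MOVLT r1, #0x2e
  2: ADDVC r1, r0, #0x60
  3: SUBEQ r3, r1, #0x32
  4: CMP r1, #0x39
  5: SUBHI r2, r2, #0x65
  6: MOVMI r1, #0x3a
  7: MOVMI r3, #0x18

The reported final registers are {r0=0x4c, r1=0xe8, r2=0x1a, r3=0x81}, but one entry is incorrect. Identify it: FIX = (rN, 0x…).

FIX = (r1, 0xac)

0: ✓ CMP  NZCV=1000
1: ✓ MOVLT  r1←0x2e
2: ✓ ADDVC  r1←0xac
3: · SUBEQ
4: ✓ CMP  NZCV=0011
5: ✓ SUBHI  r2←0x1a
6: · MOVMI
7: · MOVMI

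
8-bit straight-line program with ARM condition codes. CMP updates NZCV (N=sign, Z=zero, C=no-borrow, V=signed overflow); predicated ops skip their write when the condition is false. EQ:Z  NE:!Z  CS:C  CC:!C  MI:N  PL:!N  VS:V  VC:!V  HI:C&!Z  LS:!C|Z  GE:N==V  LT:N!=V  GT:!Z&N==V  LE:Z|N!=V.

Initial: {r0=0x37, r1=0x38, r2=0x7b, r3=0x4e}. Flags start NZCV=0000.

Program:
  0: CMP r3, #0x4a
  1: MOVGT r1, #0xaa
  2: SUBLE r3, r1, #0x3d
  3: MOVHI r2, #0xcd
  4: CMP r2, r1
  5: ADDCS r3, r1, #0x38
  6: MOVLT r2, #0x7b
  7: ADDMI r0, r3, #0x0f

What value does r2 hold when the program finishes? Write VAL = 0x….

VAL = 0xcd

0: ✓ CMP  NZCV=0010
1: ✓ MOVGT  r1←0xaa
2: · SUBLE
3: ✓ MOVHI  r2←0xcd
4: ✓ CMP  NZCV=0010
5: ✓ ADDCS  r3←0xe2
6: · MOVLT
7: · ADDMI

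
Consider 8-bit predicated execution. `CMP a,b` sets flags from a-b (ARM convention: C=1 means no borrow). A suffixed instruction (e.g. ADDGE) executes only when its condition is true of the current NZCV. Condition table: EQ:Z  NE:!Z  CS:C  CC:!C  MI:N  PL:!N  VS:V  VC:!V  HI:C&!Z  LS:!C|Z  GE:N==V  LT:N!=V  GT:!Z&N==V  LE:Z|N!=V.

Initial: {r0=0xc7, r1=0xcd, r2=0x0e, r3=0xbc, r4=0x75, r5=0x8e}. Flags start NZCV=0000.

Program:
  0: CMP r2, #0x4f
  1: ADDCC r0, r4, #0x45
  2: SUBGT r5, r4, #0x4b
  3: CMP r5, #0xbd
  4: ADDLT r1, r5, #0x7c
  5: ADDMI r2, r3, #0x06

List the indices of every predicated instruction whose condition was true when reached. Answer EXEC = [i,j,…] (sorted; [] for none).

0: ✓ CMP  NZCV=1000
1: ✓ ADDCC  r0←0xba
2: · SUBGT
3: ✓ CMP  NZCV=1000
4: ✓ ADDLT  r1←0x0a
5: ✓ ADDMI  r2←0xc2

EXEC = [1,4,5]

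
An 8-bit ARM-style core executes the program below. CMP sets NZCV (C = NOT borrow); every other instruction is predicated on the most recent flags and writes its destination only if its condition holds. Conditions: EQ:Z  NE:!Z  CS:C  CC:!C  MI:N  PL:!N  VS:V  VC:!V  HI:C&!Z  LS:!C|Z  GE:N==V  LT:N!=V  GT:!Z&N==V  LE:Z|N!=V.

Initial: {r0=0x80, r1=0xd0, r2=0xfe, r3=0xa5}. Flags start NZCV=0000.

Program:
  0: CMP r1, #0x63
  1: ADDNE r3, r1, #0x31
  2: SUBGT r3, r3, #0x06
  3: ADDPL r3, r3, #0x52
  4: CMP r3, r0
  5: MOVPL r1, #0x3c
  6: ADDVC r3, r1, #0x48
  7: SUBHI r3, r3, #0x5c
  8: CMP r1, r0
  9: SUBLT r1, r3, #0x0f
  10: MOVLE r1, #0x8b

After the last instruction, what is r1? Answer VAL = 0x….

[0] flags=0011 → (cmp)
[1] flags=0011 NE?T → r3=0x01
[2] flags=0011 GT?F → skip
[3] flags=0011 PL?T → r3=0x53
[4] flags=1001 → (cmp)
[5] flags=1001 PL?F → skip
[6] flags=1001 VC?F → skip
[7] flags=1001 HI?F → skip
[8] flags=0010 → (cmp)
[9] flags=0010 LT?F → skip
[10] flags=0010 LE?F → skip

VAL = 0xd0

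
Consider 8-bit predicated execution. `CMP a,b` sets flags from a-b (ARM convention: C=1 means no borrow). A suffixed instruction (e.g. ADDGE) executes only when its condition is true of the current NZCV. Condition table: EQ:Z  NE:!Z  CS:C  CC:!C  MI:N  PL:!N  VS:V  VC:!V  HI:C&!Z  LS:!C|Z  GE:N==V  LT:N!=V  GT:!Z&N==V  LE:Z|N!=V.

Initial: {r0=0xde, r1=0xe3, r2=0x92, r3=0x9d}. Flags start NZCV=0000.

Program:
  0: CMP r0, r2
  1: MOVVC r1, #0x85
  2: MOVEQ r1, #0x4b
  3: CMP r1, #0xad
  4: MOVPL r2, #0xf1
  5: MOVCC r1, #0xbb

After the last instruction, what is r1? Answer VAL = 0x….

0: ✓ CMP  NZCV=0010
1: ✓ MOVVC  r1←0x85
2: · MOVEQ
3: ✓ CMP  NZCV=1000
4: · MOVPL
5: ✓ MOVCC  r1←0xbb

VAL = 0xbb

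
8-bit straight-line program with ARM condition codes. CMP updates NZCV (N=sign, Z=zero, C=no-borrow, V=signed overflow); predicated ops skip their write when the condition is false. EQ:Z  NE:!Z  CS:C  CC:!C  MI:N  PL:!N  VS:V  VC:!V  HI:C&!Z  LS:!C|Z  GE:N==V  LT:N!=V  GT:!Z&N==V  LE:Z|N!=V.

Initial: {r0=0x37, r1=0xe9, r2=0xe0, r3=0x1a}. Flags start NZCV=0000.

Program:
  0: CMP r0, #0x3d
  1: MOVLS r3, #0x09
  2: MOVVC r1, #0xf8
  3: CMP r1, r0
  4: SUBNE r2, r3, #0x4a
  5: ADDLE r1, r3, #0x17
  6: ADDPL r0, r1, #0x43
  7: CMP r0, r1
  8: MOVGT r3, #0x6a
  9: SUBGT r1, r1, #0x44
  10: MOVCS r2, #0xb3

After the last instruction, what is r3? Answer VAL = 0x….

VAL = 0x6a

[0] flags=1000 → (cmp)
[1] flags=1000 LS?T → r3=0x09
[2] flags=1000 VC?T → r1=0xf8
[3] flags=1010 → (cmp)
[4] flags=1010 NE?T → r2=0xbf
[5] flags=1010 LE?T → r1=0x20
[6] flags=1010 PL?F → skip
[7] flags=0010 → (cmp)
[8] flags=0010 GT?T → r3=0x6a
[9] flags=0010 GT?T → r1=0xdc
[10] flags=0010 CS?T → r2=0xb3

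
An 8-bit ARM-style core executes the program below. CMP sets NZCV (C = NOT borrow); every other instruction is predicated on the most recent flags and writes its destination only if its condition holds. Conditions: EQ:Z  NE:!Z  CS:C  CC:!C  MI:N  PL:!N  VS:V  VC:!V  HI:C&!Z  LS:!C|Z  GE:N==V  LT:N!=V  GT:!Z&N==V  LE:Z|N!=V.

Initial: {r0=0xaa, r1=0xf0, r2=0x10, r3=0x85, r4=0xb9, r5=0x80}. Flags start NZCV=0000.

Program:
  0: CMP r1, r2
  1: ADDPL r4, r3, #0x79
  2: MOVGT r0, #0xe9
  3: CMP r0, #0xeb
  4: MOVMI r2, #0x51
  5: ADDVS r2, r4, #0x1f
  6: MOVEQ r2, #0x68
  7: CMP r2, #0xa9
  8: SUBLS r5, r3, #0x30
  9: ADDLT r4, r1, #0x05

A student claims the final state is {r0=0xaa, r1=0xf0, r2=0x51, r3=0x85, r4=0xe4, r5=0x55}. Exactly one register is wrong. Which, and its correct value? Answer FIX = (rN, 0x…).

FIX = (r4, 0xb9)

[0] flags=1010 → (cmp)
[1] flags=1010 PL?F → skip
[2] flags=1010 GT?F → skip
[3] flags=1000 → (cmp)
[4] flags=1000 MI?T → r2=0x51
[5] flags=1000 VS?F → skip
[6] flags=1000 EQ?F → skip
[7] flags=1001 → (cmp)
[8] flags=1001 LS?T → r5=0x55
[9] flags=1001 LT?F → skip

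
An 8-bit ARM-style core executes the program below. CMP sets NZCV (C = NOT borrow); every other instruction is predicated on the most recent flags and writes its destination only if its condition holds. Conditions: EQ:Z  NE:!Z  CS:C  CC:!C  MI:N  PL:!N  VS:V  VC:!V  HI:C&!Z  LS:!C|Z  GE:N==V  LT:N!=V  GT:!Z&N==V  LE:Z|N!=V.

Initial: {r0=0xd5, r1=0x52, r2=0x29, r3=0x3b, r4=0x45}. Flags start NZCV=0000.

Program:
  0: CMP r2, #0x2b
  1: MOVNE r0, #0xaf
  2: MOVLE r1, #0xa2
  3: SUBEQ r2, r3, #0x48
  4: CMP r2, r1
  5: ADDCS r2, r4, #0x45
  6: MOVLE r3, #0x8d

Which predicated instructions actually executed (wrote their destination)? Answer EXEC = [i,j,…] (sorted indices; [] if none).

0: ✓ CMP  NZCV=1000
1: ✓ MOVNE  r0←0xaf
2: ✓ MOVLE  r1←0xa2
3: · SUBEQ
4: ✓ CMP  NZCV=1001
5: · ADDCS
6: · MOVLE

EXEC = [1,2]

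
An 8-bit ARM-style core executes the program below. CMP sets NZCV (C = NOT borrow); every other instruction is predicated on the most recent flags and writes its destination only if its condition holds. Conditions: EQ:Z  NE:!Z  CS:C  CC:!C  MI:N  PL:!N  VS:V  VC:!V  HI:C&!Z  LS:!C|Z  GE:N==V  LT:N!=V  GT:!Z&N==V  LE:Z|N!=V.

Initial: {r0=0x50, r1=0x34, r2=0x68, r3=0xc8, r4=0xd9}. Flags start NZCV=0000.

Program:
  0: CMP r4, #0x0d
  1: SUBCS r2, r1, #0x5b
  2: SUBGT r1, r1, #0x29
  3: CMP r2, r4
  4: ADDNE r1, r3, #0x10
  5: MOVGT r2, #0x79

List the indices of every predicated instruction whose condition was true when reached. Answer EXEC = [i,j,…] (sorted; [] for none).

0: ✓ CMP  NZCV=1010
1: ✓ SUBCS  r2←0xd9
2: · SUBGT
3: ✓ CMP  NZCV=0110
4: · ADDNE
5: · MOVGT

EXEC = [1]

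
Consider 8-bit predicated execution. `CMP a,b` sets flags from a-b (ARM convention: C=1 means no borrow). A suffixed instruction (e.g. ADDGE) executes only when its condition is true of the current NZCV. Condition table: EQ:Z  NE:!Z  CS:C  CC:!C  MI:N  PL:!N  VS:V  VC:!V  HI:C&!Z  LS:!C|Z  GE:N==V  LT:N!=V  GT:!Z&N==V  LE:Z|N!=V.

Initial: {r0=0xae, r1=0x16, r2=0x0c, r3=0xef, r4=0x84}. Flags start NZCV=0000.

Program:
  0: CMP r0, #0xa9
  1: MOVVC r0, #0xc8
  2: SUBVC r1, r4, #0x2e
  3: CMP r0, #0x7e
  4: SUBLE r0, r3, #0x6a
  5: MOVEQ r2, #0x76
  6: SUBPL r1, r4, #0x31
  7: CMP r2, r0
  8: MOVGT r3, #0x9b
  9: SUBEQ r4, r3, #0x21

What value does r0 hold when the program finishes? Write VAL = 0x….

[0] flags=0010 → (cmp)
[1] flags=0010 VC?T → r0=0xc8
[2] flags=0010 VC?T → r1=0x56
[3] flags=0011 → (cmp)
[4] flags=0011 LE?T → r0=0x85
[5] flags=0011 EQ?F → skip
[6] flags=0011 PL?T → r1=0x53
[7] flags=1001 → (cmp)
[8] flags=1001 GT?T → r3=0x9b
[9] flags=1001 EQ?F → skip

VAL = 0x85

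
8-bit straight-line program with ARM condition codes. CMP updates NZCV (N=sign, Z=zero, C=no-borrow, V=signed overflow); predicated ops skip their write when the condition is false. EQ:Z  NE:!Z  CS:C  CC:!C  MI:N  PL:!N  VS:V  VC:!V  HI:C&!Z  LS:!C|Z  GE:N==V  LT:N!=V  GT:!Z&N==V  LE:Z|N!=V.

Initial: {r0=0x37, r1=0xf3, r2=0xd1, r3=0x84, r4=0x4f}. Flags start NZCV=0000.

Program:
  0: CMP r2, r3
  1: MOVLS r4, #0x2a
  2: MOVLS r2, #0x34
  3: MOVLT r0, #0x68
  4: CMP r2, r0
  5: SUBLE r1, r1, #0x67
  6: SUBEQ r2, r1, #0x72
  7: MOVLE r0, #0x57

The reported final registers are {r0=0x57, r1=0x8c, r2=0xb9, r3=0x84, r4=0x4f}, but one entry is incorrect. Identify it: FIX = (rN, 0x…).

[0] flags=0010 → (cmp)
[1] flags=0010 LS?F → skip
[2] flags=0010 LS?F → skip
[3] flags=0010 LT?F → skip
[4] flags=1010 → (cmp)
[5] flags=1010 LE?T → r1=0x8c
[6] flags=1010 EQ?F → skip
[7] flags=1010 LE?T → r0=0x57

FIX = (r2, 0xd1)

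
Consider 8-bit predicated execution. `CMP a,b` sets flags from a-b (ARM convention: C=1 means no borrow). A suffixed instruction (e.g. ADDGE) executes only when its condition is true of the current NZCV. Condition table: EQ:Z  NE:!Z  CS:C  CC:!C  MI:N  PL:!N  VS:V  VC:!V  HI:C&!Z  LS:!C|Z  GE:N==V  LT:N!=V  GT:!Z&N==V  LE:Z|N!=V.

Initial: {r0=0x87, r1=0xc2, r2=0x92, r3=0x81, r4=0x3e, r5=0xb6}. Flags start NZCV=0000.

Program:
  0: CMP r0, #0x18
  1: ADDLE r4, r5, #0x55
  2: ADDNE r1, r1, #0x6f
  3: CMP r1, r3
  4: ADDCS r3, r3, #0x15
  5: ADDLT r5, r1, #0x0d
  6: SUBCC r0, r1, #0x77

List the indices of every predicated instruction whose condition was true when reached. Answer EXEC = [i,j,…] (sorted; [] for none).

0: ✓ CMP  NZCV=0011
1: ✓ ADDLE  r4←0x0b
2: ✓ ADDNE  r1←0x31
3: ✓ CMP  NZCV=1001
4: · ADDCS
5: · ADDLT
6: ✓ SUBCC  r0←0xba

EXEC = [1,2,6]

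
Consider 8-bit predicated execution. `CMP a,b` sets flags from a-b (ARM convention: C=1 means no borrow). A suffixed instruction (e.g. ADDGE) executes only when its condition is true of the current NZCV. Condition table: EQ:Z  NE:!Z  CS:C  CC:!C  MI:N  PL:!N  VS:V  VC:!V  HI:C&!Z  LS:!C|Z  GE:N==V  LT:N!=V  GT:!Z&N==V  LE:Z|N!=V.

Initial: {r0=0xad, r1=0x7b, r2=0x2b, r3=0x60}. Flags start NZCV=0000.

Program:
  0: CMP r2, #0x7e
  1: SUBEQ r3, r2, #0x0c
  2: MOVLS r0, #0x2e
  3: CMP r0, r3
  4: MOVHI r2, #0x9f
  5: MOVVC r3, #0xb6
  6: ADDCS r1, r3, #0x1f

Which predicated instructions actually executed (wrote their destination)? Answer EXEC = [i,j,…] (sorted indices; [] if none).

0: ✓ CMP  NZCV=1000
1: · SUBEQ
2: ✓ MOVLS  r0←0x2e
3: ✓ CMP  NZCV=1000
4: · MOVHI
5: ✓ MOVVC  r3←0xb6
6: · ADDCS

EXEC = [2,5]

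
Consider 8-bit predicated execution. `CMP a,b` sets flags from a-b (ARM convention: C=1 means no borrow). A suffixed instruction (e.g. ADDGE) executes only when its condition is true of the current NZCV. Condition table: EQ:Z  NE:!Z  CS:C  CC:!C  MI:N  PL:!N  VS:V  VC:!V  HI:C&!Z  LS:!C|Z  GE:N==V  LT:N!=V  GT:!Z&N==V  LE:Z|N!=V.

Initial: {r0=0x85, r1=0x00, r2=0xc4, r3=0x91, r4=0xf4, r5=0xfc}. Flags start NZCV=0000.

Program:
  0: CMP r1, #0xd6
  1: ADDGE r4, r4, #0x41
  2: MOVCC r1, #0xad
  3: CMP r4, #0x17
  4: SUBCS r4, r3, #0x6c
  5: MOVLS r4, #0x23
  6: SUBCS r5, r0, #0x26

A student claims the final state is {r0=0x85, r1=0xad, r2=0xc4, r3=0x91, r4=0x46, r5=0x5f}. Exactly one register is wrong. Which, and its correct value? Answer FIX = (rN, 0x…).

FIX = (r4, 0x25)

0: ✓ CMP  NZCV=0000
1: ✓ ADDGE  r4←0x35
2: ✓ MOVCC  r1←0xad
3: ✓ CMP  NZCV=0010
4: ✓ SUBCS  r4←0x25
5: · MOVLS
6: ✓ SUBCS  r5←0x5f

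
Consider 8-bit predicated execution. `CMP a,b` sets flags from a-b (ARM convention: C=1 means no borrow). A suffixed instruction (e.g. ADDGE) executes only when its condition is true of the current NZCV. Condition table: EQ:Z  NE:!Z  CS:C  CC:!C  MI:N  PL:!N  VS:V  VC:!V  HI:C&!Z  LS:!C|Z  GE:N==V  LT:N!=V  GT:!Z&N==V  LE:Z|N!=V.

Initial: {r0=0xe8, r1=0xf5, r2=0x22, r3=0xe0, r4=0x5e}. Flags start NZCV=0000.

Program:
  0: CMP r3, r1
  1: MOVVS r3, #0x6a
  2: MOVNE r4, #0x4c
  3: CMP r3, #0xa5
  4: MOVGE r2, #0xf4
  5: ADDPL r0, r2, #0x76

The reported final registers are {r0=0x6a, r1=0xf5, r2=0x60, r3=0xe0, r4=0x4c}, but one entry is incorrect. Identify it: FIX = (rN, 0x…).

FIX = (r2, 0xf4)

0: ✓ CMP  NZCV=1000
1: · MOVVS
2: ✓ MOVNE  r4←0x4c
3: ✓ CMP  NZCV=0010
4: ✓ MOVGE  r2←0xf4
5: ✓ ADDPL  r0←0x6a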